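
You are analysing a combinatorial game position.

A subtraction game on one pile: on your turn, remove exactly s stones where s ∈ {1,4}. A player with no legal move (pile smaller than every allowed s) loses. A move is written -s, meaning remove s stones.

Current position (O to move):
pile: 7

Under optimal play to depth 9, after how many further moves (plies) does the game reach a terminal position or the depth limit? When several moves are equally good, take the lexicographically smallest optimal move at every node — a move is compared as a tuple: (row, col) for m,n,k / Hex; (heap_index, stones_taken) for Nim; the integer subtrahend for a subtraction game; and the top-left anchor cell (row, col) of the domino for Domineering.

ply 1, O at 7 | -1=-1→6*; -4=-1→3
ply 2, X at 6 | -1=+1→5*; -4=+1→2
ply 3, O at 5 | -1=-1→4*; -4=-1→1
ply 4, X at 4 | -1=-1→3; -4=+1→0*
ply 5: 0 is terminal -1 (O); from 7 depth 9

PV length from [7]: 4 plies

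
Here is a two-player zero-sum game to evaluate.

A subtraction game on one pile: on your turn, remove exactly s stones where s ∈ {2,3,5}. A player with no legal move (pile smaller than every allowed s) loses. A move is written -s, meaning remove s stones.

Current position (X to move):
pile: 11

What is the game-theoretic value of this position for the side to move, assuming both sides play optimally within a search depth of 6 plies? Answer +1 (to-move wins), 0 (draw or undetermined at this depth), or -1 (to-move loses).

value(11, X) = +1

p1 X@[11]: -2[9]-1 -3[8]+1* -5[6]-1
p2 O@[8]: -2[6]-1* -3[5]-1 -5[3]-1
p3 X@[6]: -2[4]-1 -3[3]-1 -5[1]+1*
p4 O@[1] terminal -1; root [11] d6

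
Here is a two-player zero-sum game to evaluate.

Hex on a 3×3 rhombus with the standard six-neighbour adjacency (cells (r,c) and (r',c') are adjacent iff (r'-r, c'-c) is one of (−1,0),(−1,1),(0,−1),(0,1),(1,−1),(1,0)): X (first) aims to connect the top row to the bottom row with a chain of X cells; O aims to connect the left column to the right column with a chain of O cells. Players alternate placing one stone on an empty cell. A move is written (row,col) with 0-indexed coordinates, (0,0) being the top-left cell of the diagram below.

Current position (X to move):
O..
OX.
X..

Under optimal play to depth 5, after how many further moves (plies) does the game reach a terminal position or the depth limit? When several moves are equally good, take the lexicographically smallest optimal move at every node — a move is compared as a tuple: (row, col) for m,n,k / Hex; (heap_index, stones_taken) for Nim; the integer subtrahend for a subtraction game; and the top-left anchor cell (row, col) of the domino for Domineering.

PV length from [O../OX./X..]: 1 ply

ply 1, X at O../OX./X.. | (0,1)=+1→OX./OX./X..*; (0,2)=+1→O.X/OX./X..; (1,2)=+1→O../OXX/X..; (2,1)=+1→O../OX./XX.; (2,2)=+1→O../OX./X.X
ply 2: OX./OX./X.. is terminal -1 (O); from O../OX./X.. depth 5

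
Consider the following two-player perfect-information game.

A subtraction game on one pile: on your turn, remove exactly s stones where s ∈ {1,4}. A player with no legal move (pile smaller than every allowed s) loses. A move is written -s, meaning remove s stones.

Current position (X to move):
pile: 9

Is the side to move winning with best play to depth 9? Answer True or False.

X winning at [9]: True

ply 1, X at 9 | -1=-1→8; -4=+1→5*
ply 2, O at 5 | -1=-1→4*; -4=-1→1
ply 3, X at 4 | -1=-1→3; -4=+1→0*
ply 4: 0 is terminal -1 (O); from 9 depth 9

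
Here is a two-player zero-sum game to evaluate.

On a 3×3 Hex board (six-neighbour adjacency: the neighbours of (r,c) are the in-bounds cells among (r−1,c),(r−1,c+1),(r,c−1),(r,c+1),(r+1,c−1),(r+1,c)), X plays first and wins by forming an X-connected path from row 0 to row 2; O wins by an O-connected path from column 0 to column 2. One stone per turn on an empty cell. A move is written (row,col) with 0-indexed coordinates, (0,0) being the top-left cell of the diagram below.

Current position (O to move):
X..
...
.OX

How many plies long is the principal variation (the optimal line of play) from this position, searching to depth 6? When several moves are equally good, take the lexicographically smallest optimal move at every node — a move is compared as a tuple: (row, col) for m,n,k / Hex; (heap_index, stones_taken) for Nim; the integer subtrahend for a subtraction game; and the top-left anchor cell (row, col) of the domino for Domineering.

PV length from [X../.../.OX]: 5 plies

ply 1, O at X../.../.OX | (0,1)=-1→XO./.../.OX; (0,2)=-1→X.O/.../.OX; (1,0)=-1→X../O../.OX; (1,1)=+1→X../.O./.OX*; (1,2)=-1→X../..O/.OX; (2,0)=-1→X../.../OOX
ply 2, X at X../.O./.OX | (0,1)=-1→XX./.O./.OX*; (0,2)=-1→X.X/.O./.OX; (1,0)=-1→X../XO./.OX; (1,2)=-1→X../.OX/.OX; (2,0)=-1→X../.O./XOX
ply 3, O at XX./.O./.OX | (0,2)=+1→XXO/.O./.OX*; (1,0)=+1→XX./OO./.OX; (1,2)=+1→XX./.OO/.OX; (2,0)=+1→XX./.O./OOX
ply 4, X at XXO/.O./.OX | (1,0)=-1→XXO/XO./.OX*; (1,2)=-1→XXO/.OX/.OX; (2,0)=-1→XXO/.O./XOX
ply 5, O at XXO/XO./.OX | (1,2)=-1→XXO/XOO/.OX; (2,0)=+1→XXO/XO./OOX*
ply 6: XXO/XO./OOX is terminal -1 (X); from X../.../.OX depth 6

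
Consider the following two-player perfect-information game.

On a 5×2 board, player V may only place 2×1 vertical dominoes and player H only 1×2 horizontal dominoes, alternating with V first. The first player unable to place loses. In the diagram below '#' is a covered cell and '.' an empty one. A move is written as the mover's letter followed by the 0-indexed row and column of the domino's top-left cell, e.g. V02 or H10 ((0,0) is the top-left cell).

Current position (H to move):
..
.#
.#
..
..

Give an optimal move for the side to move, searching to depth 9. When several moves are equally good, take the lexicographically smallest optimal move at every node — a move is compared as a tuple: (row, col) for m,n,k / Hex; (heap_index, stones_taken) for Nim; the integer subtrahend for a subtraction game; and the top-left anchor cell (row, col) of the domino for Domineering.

p1 H@[../.#/.#/../..]: H00[##/.#/.#/../..]-1 H30[../.#/.#/##/..]+1* H40[../.#/.#/../##]+1
p2 V@[../.#/.#/##/..]: V00[#./##/.#/##/..]-1* V10[../##/##/##/..]-1
p3 H@[#./##/.#/##/..]: H40[#./##/.#/##/##]+1*
p4 V@[#./##/.#/##/##] terminal -1; root [../.#/.#/../..] d9

H's best at [../.#/.#/../..]: H30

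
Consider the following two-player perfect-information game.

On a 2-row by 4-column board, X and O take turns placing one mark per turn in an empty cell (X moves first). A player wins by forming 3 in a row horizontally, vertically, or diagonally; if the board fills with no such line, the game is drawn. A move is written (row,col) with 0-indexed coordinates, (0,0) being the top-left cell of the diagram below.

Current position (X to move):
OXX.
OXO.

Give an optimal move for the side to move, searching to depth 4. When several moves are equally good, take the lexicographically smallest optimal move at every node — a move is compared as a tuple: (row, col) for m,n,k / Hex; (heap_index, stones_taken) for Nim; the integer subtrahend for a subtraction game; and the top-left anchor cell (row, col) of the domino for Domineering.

[OXX./OXO.] X move#1: (0,3):+1/OXXX/OXO.*, (1,3):+0/OXX./OXOX
[OXXX/OXO.] end (terminal -1, O#2); searched OXX./OXO. to 4

X's best at [OXX./OXO.]: (0,3)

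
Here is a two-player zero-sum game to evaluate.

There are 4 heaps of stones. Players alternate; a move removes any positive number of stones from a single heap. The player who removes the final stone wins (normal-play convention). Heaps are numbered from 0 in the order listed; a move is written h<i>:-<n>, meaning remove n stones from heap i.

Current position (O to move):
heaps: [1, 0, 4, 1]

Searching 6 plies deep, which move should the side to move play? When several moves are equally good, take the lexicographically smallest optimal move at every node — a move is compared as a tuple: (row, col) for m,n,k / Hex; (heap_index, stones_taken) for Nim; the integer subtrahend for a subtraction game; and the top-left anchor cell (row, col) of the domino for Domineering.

O's best at [(1,0,4,1)]: h2:-4

[(1,0,4,1)] O move#1: h0:-1:-1/(0,0,4,1), h2:-1:-1/(1,0,3,1), h2:-2:-1/(1,0,2,1), h2:-3:-1/(1,0,1,1), h2:-4:+1/(1,0,0,1)*, h3:-1:-1/(1,0,4,0)
[(1,0,0,1)] X move#2: h0:-1:-1/(0,0,0,1)*, h3:-1:-1/(1,0,0,0)
[(0,0,0,1)] O move#3: h3:-1:+1/(0,0,0,0)*
[(0,0,0,0)] end (terminal -1, X#4); searched (1,0,4,1) to 6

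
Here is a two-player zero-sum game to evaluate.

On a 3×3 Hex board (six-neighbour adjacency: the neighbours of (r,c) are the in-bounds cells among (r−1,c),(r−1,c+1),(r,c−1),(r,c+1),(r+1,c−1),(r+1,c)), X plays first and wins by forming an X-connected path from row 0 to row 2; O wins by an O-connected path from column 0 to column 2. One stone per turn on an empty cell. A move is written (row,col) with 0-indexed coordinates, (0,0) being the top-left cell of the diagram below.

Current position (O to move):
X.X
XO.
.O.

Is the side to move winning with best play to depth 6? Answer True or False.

[X.X/XO./.O.] O move#1: (0,1):-1/XOX/XO./.O., (1,2):-1/X.X/XOO/.O., (2,0):+1/X.X/XO./OO.*, (2,2):-1/X.X/XO./.OO
[X.X/XO./OO.] X move#2: (0,1):-1/XXX/XO./OO.*, (1,2):-1/X.X/XOX/OO., (2,2):-1/X.X/XO./OOX
[XXX/XO./OO.] O move#3: (1,2):+1/XXX/XOO/OO.*, (2,2):+1/XXX/XO./OOO
[XXX/XOO/OO.] end (terminal -1, X#4); searched X.X/XO./.O. to 6

O winning at [X.X/XO./.O.]: True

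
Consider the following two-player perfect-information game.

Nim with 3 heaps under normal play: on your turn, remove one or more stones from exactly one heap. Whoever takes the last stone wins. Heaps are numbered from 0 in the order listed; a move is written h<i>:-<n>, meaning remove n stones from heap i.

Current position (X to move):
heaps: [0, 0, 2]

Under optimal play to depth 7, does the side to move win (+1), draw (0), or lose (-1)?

p1 X@[(0,0,2)]: h2:-1[(0,0,1)]-1 h2:-2[(0,0,0)]+1*
p2 O@[(0,0,0)] terminal -1; root [(0,0,2)] d7

value((0,0,2), X) = +1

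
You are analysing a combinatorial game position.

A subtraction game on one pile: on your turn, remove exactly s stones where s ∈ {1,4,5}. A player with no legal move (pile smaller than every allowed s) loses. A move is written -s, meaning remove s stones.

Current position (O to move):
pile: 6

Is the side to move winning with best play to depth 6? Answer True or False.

O winning at [6]: True

ply 1, O at 6 | -1=-1→5; -4=+1→2*; -5=-1→1
ply 2, X at 2 | -1=-1→1*
ply 3, O at 1 | -1=+1→0*
ply 4: 0 is terminal -1 (X); from 6 depth 6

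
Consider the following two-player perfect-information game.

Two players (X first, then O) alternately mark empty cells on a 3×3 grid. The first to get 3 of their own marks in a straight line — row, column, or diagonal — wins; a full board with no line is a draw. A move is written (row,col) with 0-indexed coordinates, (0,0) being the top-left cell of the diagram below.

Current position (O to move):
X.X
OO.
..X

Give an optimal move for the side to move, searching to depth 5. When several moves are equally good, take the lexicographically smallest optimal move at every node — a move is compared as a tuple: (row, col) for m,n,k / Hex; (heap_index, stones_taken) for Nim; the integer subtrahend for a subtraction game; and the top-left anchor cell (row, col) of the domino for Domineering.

O's best at [X.X/OO./..X]: (1,2)

ply 1, O at X.X/OO./..X | (0,1)=-1→XOX/OO./..X; (1,2)=+1→X.X/OOO/..X*; (2,0)=-1→X.X/OO./O.X; (2,1)=-1→X.X/OO./.OX
ply 2: X.X/OOO/..X is terminal -1 (X); from X.X/OO./..X depth 5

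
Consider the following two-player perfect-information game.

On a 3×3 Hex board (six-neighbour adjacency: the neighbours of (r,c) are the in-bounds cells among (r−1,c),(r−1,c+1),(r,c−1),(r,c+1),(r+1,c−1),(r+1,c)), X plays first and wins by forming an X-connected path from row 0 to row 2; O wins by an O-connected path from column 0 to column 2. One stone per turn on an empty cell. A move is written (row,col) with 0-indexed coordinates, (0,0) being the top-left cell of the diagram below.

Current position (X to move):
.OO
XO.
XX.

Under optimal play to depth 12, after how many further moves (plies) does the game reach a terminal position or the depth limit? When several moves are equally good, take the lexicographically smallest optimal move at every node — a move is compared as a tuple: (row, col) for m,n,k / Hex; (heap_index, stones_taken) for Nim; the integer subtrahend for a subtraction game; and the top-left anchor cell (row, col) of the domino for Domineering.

p1 X@[.OO/XO./XX.]: (0,0)[XOO/XO./XX.]+1* (1,2)[.OO/XOX/XX.]-1 (2,2)[.OO/XO./XXX]-1
p2 O@[XOO/XO./XX.] terminal -1; root [.OO/XO./XX.] d12

PV length from [.OO/XO./XX.]: 1 ply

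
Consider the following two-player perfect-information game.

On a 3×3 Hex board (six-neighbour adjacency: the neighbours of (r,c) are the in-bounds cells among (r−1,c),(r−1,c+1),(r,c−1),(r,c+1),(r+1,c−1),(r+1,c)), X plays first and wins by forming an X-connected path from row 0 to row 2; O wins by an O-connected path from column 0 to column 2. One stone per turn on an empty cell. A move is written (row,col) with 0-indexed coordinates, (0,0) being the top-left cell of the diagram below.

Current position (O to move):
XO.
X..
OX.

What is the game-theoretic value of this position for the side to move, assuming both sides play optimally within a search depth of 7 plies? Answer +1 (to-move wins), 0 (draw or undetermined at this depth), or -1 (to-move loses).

value(XO./X../OX., O) = +1

p1 O@[XO./X../OX.]: (0,2)[XOO/X../OX.]-1 (1,1)[XO./XO./OX.]+1* (1,2)[XO./X.O/OX.]-1 (2,2)[XO./X../OXO]-1
p2 X@[XO./XO./OX.]: (0,2)[XOX/XO./OX.]-1* (1,2)[XO./XOX/OX.]-1 (2,2)[XO./XO./OXX]-1
p3 O@[XOX/XO./OX.]: (1,2)[XOX/XOO/OX.]+1* (2,2)[XOX/XO./OXO]-1
p4 X@[XOX/XOO/OX.] terminal -1; root [XO./X../OX.] d7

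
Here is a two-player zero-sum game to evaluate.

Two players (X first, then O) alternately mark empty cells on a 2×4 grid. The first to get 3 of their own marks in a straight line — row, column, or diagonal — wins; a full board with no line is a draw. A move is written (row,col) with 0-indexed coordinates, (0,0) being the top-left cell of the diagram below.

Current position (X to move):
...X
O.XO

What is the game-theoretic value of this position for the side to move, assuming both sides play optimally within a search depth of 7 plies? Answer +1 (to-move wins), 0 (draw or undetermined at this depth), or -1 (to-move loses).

value(...X/O.XO, X) = 0

ply 1, X at ...X/O.XO | (0,0)=+0→X..X/O.XO*; (0,1)=+0→.X.X/O.XO; (0,2)=+0→..XX/O.XO; (1,1)=+0→...X/OXXO
ply 2, O at X..X/O.XO | (0,1)=+0→XO.X/O.XO*; (0,2)=+0→X.OX/O.XO; (1,1)=+0→X..X/OOXO
ply 3, X at XO.X/O.XO | (0,2)=+0→XOXX/O.XO*; (1,1)=+0→XO.X/OXXO
ply 4, O at XOXX/O.XO | (1,1)=+0→XOXX/OOXO*
ply 5: XOXX/OOXO is terminal +0 (X); from ...X/O.XO depth 7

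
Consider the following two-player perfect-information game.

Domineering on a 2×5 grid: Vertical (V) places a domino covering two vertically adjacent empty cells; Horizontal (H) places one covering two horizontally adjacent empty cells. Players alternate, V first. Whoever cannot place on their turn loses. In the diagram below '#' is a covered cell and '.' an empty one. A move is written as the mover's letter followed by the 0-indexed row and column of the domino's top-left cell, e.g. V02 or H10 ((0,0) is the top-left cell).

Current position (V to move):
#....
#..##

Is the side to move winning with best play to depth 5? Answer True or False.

V winning at [#..../#..##]: True

[#..../#..##] V move#1: V01:-1/##.../##.##, V02:+1/#.#../#.###*
[#.#../#.###] H move#2: H03:-1/#.###/#.###*
[#.###/#.###] V move#3: V01:+1/#####/#####*
[#####/#####] end (terminal -1, H#4); searched #..../#..## to 5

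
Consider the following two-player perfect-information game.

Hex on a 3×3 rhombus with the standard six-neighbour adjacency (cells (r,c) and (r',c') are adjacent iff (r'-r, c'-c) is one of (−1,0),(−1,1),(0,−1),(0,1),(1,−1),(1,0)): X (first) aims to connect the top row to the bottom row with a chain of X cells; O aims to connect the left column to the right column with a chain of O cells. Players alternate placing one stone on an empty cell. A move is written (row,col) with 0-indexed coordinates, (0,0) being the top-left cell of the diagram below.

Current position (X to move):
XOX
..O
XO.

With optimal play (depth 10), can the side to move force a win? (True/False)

X winning at [XOX/..O/XO.]: True

[XOX/..O/XO.] X move#1: (1,0):+1/XOX/X.O/XO.*, (1,1):+1/XOX/.XO/XO., (2,2):+1/XOX/..O/XOX
[XOX/X.O/XO.] end (terminal -1, O#2); searched XOX/..O/XO. to 10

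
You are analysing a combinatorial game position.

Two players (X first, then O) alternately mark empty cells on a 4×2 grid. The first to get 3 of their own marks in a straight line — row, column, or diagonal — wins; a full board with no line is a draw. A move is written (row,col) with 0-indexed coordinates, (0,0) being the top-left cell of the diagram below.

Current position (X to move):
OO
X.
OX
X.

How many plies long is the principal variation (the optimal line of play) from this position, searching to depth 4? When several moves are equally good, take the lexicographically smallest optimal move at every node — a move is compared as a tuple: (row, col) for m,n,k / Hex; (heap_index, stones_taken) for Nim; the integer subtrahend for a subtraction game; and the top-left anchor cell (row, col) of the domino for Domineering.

PV length from [OO/X./OX/X.]: 2 plies

[OO/X./OX/X.] X move#1: (1,1):+0/OO/XX/OX/X.*, (3,1):+0/OO/X./OX/XX
[OO/XX/OX/X.] O move#2: (3,1):+0/OO/XX/OX/XO*
[OO/XX/OX/XO] end (terminal +0, X#3); searched OO/X./OX/X. to 4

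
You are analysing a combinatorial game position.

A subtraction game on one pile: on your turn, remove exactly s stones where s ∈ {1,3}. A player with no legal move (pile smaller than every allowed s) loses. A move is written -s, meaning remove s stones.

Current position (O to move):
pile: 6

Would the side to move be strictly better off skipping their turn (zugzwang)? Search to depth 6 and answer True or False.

[6] O move#1: -1:-1/5*, -3:-1/3
[5] X move#2: -1:+1/4*, -3:+1/2
[4] O move#3: -1:-1/3*, -3:-1/1
[3] X move#4: -1:+1/2*, -3:+1/0
[2] O move#5: -1:-1/1*
[1] X move#6: -1:+1/0*
[0] end (terminal -1, O#7); searched 6 to 6
suppose O passes — search the same position with X to move:
pass> [6] X move#1: -1:-1/5*, -3:-1/3
pass> [5] O move#2: -1:+1/4*, -3:+1/2
pass> [4] X move#3: -1:-1/3*, -3:-1/1
pass> [3] O move#4: -1:+1/2*, -3:+1/0
pass> [2] X move#5: -1:-1/1*
pass> [1] O move#6: -1:+1/0*
pass> [0] end (terminal -1, X#7); searched 6 to 6
for O: play -1, pass +1

zugzwang(6, O) = True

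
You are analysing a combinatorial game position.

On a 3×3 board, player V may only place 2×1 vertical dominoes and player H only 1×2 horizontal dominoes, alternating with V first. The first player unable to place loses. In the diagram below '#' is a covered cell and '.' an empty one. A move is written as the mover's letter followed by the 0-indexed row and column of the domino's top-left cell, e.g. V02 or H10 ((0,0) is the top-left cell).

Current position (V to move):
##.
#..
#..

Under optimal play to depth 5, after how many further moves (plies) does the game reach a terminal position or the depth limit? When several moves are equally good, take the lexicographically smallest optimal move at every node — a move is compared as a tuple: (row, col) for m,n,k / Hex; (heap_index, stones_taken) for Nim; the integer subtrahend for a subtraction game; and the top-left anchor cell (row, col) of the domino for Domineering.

ply 1, V at ##./#../#.. | V02=-1→###/#.#/#..; V11=+1→##./##./##.*; V12=+1→##./#.#/#.#
ply 2: ##./##./##. is terminal -1 (H); from ##./#../#.. depth 5

PV length from [##./#../#..]: 1 ply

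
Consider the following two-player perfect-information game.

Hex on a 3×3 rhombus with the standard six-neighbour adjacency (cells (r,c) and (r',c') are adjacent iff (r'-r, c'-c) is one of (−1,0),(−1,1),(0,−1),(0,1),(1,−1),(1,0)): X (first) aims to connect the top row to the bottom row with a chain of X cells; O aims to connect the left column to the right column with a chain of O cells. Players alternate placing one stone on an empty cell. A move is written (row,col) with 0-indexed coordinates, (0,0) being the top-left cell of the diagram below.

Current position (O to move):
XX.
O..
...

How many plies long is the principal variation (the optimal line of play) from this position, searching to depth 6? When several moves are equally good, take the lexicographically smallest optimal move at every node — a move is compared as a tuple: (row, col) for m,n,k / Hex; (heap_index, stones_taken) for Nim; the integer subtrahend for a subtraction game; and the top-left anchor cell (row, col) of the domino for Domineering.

PV length from [XX./O../...]: 3 plies

p1 O@[XX./O../...]: (0,2)[XXO/O../...]-1 (1,1)[XX./OO./...]+1* (1,2)[XX./O.O/...]-1 (2,0)[XX./O../O..]-1 (2,1)[XX./O../.O.]+1 (2,2)[XX./O../..O]-1
p2 X@[XX./OO./...]: (0,2)[XXX/OO./...]-1* (1,2)[XX./OOX/...]-1 (2,0)[XX./OO./X..]-1 (2,1)[XX./OO./.X.]-1 (2,2)[XX./OO./..X]-1
p3 O@[XXX/OO./...]: (1,2)[XXX/OOO/...]+1* (2,0)[XXX/OO./O..]-1 (2,1)[XXX/OO./.O.]+1 (2,2)[XXX/OO./..O]+1
p4 X@[XXX/OOO/...] terminal -1; root [XX./O../...] d6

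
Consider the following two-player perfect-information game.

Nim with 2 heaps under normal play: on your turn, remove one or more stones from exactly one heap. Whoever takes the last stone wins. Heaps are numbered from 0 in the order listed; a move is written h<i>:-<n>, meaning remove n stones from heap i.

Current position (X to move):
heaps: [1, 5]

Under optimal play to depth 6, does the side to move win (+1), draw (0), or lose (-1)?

value((1,5), X) = +1

[(1,5)] X move#1: h0:-1:-1/(0,5), h1:-1:-1/(1,4), h1:-2:-1/(1,3), h1:-3:-1/(1,2), h1:-4:+1/(1,1)*, h1:-5:-1/(1,0)
[(1,1)] O move#2: h0:-1:-1/(0,1)*, h1:-1:-1/(1,0)
[(0,1)] X move#3: h1:-1:+1/(0,0)*
[(0,0)] end (terminal -1, O#4); searched (1,5) to 6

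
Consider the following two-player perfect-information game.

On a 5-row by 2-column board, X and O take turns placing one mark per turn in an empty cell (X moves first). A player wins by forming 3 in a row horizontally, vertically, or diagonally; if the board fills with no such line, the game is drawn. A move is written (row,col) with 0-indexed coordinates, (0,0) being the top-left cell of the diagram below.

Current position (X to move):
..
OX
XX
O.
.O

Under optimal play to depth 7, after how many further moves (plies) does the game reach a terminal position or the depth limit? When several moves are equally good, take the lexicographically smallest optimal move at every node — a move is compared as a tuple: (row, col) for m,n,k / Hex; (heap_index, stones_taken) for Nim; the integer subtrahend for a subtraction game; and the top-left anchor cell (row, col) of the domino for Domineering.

p1 X@[../OX/XX/O./.O]: (0,0)[X./OX/XX/O./.O]+1* (0,1)[.X/OX/XX/O./.O]+1 (3,1)[../OX/XX/OX/.O]+1 (4,0)[../OX/XX/O./XO]+1
p2 O@[X./OX/XX/O./.O]: (0,1)[XO/OX/XX/O./.O]-1* (3,1)[X./OX/XX/OO/.O]-1 (4,0)[X./OX/XX/O./OO]-1
p3 X@[XO/OX/XX/O./.O]: (3,1)[XO/OX/XX/OX/.O]+1* (4,0)[XO/OX/XX/O./XO]+0
p4 O@[XO/OX/XX/OX/.O] terminal -1; root [../OX/XX/O./.O] d7

PV length from [../OX/XX/O./.O]: 3 plies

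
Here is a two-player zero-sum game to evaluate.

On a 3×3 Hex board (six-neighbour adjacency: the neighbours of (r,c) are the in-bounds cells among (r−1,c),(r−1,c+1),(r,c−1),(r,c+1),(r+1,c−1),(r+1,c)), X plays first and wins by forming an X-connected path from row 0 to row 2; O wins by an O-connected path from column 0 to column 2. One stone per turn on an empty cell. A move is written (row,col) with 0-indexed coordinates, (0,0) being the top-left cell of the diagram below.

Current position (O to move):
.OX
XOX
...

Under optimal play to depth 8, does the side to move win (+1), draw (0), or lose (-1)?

p1 O@[.OX/XOX/...]: (0,0)[OOX/XOX/...]-1* (2,0)[.OX/XOX/O..]-1 (2,1)[.OX/XOX/.O.]-1 (2,2)[.OX/XOX/..O]-1
p2 X@[OOX/XOX/...]: (2,0)[OOX/XOX/X..]+1* (2,1)[OOX/XOX/.X.]+1 (2,2)[OOX/XOX/..X]+1
p3 O@[OOX/XOX/X..]: (2,1)[OOX/XOX/XO.]-1* (2,2)[OOX/XOX/X.O]-1
p4 X@[OOX/XOX/XO.]: (2,2)[OOX/XOX/XOX]+1*
p5 O@[OOX/XOX/XOX] terminal -1; root [.OX/XOX/...] d8

value(.OX/XOX/..., O) = -1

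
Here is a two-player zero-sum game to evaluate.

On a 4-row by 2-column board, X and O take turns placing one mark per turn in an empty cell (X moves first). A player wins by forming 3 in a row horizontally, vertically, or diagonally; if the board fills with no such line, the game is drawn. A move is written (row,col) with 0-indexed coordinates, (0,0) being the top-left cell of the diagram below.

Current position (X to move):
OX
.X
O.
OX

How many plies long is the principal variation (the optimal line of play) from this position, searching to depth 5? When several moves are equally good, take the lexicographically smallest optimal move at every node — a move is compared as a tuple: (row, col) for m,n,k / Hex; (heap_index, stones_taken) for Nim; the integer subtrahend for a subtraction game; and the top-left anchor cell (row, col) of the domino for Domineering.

PV length from [OX/.X/O./OX]: 1 ply

ply 1, X at OX/.X/O./OX | (1,0)=+0→OX/XX/O./OX; (2,1)=+1→OX/.X/OX/OX*
ply 2: OX/.X/OX/OX is terminal -1 (O); from OX/.X/O./OX depth 5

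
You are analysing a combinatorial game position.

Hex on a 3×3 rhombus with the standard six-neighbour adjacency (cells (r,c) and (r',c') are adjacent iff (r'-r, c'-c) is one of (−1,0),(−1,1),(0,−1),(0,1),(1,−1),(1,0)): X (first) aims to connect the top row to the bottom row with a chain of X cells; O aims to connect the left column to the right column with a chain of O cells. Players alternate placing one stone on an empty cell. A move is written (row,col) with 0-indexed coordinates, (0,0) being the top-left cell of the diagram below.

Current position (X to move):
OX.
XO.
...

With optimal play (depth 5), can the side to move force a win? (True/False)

X winning at [OX./XO./...]: True

[OX./XO./...] X move#1: (0,2):+1/OXX/XO./...*, (1,2):+1/OX./XOX/..., (2,0):+1/OX./XO./X.., (2,1):-1/OX./XO./.X., (2,2):-1/OX./XO./..X
[OXX/XO./...] O move#2: (1,2):-1/OXX/XOO/...*, (2,0):-1/OXX/XO./O.., (2,1):-1/OXX/XO./.O., (2,2):-1/OXX/XO./..O
[OXX/XOO/...] X move#3: (2,0):+1/OXX/XOO/X..*, (2,1):-1/OXX/XOO/.X., (2,2):-1/OXX/XOO/..X
[OXX/XOO/X..] end (terminal -1, O#4); searched OX./XO./... to 5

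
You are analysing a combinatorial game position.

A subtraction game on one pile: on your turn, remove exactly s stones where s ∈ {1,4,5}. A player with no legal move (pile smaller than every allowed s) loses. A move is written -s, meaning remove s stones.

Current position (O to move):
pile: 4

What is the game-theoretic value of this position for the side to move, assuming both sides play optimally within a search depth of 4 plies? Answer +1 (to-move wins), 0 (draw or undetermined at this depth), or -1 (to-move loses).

value(4, O) = +1

ply 1, O at 4 | -1=-1→3; -4=+1→0*
ply 2: 0 is terminal -1 (X); from 4 depth 4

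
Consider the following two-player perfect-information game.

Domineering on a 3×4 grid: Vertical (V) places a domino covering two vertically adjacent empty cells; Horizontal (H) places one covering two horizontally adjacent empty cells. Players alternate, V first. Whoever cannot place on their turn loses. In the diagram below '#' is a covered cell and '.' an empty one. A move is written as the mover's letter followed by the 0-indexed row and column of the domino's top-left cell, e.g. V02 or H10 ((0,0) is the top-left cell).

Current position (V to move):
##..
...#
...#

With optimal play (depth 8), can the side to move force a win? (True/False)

V winning at [##../...#/...#]: True

ply 1, V at ##../...#/...# | V02=-1→###./..##/...#; V10=-1→##../#..#/#..#; V11=+1→##../.#.#/.#.#*; V12=-1→##../..##/..##
ply 2, H at ##../.#.#/.#.# | H02=-1→####/.#.#/.#.#*
ply 3, V at ####/.#.#/.#.# | V10=+1→####/##.#/##.#*; V12=+1→####/.###/.###
ply 4: ####/##.#/##.# is terminal -1 (H); from ##../...#/...# depth 8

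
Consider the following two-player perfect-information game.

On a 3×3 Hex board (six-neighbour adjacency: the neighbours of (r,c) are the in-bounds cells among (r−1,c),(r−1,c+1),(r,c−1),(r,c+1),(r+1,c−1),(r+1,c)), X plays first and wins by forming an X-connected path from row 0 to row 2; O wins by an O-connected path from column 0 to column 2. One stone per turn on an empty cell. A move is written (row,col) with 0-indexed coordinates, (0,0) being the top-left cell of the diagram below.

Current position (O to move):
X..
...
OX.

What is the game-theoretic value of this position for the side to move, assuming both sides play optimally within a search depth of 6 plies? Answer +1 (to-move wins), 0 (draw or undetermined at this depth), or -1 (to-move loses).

value(X../.../OX., O) = +1

[X../.../OX.] O move#1: (0,1):-1/XO./.../OX., (0,2):-1/X.O/.../OX., (1,0):-1/X../O../OX., (1,1):+1/X../.O./OX.*, (1,2):-1/X../..O/OX., (2,2):-1/X../.../OXO
[X../.O./OX.] X move#2: (0,1):-1/XX./.O./OX.*, (0,2):-1/X.X/.O./OX., (1,0):-1/X../XO./OX., (1,2):-1/X../.OX/OX., (2,2):-1/X../.O./OXX
[XX./.O./OX.] O move#3: (0,2):+1/XXO/.O./OX.*, (1,0):+1/XX./OO./OX., (1,2):+1/XX./.OO/OX., (2,2):+1/XX./.O./OXO
[XXO/.O./OX.] end (terminal -1, X#4); searched X../.../OX. to 6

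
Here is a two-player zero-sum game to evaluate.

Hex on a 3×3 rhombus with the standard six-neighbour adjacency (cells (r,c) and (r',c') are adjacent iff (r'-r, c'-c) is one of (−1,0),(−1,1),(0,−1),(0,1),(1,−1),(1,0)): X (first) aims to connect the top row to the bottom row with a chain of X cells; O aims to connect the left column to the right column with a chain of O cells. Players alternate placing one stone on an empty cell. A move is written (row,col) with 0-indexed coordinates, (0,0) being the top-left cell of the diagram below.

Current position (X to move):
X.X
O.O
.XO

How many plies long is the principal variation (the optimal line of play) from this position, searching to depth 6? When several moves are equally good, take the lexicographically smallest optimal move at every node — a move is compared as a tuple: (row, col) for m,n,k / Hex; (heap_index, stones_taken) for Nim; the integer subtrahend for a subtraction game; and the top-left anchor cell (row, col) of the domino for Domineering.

ply 1, X at X.X/O.O/.XO | (0,1)=-1→XXX/O.O/.XO; (1,1)=+1→X.X/OXO/.XO*; (2,0)=-1→X.X/O.O/XXO
ply 2: X.X/OXO/.XO is terminal -1 (O); from X.X/O.O/.XO depth 6

PV length from [X.X/O.O/.XO]: 1 ply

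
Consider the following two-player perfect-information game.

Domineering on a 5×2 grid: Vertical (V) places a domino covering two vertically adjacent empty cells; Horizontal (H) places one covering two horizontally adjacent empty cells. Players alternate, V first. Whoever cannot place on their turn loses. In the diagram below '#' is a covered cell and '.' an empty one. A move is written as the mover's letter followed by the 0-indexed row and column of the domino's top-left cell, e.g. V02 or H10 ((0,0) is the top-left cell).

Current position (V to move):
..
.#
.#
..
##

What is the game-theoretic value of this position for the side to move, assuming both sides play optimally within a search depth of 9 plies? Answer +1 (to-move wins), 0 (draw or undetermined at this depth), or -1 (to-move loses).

value(../.#/.#/../##, V) = -1

ply 1, V at ../.#/.#/../## | V00=-1→#./##/.#/../##*; V10=-1→../##/##/../##; V20=-1→../.#/##/#./##
ply 2, H at #./##/.#/../## | H30=+1→#./##/.#/##/##*
ply 3: #./##/.#/##/## is terminal -1 (V); from ../.#/.#/../## depth 9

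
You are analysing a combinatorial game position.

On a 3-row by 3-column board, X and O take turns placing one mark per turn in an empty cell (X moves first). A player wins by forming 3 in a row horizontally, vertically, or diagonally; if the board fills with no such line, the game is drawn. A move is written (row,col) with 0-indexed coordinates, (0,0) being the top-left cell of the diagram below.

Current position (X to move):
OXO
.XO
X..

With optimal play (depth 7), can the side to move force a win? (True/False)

X winning at [OXO/.XO/X..]: True

[OXO/.XO/X..] X move#1: (1,0):-1/OXO/XXO/X.., (2,1):+1/OXO/.XO/XX.*, (2,2):+0/OXO/.XO/X.X
[OXO/.XO/XX.] end (terminal -1, O#2); searched OXO/.XO/X.. to 7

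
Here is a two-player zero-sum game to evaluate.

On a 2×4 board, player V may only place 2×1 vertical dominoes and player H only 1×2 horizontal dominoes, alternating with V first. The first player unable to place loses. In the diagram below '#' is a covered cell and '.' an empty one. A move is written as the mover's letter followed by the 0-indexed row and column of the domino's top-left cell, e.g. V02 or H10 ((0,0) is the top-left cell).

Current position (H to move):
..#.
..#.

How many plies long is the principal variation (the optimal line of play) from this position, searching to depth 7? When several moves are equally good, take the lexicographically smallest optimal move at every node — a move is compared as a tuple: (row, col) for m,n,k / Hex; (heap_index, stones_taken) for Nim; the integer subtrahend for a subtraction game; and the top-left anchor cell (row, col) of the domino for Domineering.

p1 H@[..#./..#.]: H00[###./..#.]+1* H10[..#./###.]+1
p2 V@[###./..#.]: V03[####/..##]-1*
p3 H@[####/..##]: H10[####/####]+1*
p4 V@[####/####] terminal -1; root [..#./..#.] d7

PV length from [..#./..#.]: 3 plies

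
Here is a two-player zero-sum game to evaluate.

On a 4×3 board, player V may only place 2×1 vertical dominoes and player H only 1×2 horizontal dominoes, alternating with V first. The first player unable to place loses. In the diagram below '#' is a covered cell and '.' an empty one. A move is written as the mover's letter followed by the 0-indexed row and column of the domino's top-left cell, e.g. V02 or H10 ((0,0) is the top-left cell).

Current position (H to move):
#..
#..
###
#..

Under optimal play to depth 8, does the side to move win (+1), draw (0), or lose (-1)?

value(#../#../###/#.., H) = +1

p1 H@[#../#../###/#..]: H01[###/#../###/#..]+1* H11[#../###/###/#..]+1 H31[#../#../###/###]-1
p2 V@[###/#../###/#..] terminal -1; root [#../#../###/#..] d8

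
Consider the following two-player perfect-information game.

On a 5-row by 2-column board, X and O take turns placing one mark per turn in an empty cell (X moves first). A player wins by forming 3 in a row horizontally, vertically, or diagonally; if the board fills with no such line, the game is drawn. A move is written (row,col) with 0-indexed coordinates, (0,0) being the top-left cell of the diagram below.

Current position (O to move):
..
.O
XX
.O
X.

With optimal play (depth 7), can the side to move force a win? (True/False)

O winning at [../.O/XX/.O/X.]: False

p1 O@[../.O/XX/.O/X.]: (0,0)[O./.O/XX/.O/X.]-1 (0,1)[.O/.O/XX/.O/X.]-1 (1,0)[../OO/XX/.O/X.]-1 (3,0)[../.O/XX/OO/X.]+0* (4,1)[../.O/XX/.O/XO]-1
p2 X@[../.O/XX/OO/X.]: (0,0)[X./.O/XX/OO/X.]+0* (0,1)[.X/.O/XX/OO/X.]+0 (1,0)[../XO/XX/OO/X.]+0 (4,1)[../.O/XX/OO/XX]+0
p3 O@[X./.O/XX/OO/X.]: (0,1)[XO/.O/XX/OO/X.]-1 (1,0)[X./OO/XX/OO/X.]+0* (4,1)[X./.O/XX/OO/XO]-1
p4 X@[X./OO/XX/OO/X.]: (0,1)[XX/OO/XX/OO/X.]+0* (4,1)[X./OO/XX/OO/XX]+0
p5 O@[XX/OO/XX/OO/X.]: (4,1)[XX/OO/XX/OO/XO]+0*
p6 X@[XX/OO/XX/OO/XO] terminal +0; root [../.O/XX/.O/X.] d7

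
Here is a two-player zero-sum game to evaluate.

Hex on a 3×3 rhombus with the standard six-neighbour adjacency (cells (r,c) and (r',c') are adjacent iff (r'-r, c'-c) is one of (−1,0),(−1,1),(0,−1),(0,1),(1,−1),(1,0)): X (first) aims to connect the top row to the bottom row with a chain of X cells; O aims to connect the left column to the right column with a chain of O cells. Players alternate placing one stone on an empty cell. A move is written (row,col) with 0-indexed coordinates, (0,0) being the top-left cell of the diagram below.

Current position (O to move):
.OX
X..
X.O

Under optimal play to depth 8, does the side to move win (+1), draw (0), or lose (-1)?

value(.OX/X../X.O, O) = -1

[.OX/X../X.O] O move#1: (0,0):-1/OOX/X../X.O*, (1,1):-1/.OX/XO./X.O, (1,2):-1/.OX/X.O/X.O, (2,1):-1/.OX/X../XOO
[OOX/X../X.O] X move#2: (1,1):+1/OOX/XX./X.O*, (1,2):+1/OOX/X.X/X.O, (2,1):+1/OOX/X../XXO
[OOX/XX./X.O] end (terminal -1, O#3); searched .OX/X../X.O to 8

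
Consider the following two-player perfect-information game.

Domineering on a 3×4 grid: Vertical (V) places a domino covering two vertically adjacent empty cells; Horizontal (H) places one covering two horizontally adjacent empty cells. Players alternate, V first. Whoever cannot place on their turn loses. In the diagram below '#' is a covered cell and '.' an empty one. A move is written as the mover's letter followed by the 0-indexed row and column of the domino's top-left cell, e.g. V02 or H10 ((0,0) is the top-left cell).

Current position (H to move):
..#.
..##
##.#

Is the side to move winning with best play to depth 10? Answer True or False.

H winning at [..#./..##/##.#]: True

ply 1, H at ..#./..##/##.# | H00=+1→###./..##/##.#*; H10=+1→..#./####/##.#
ply 2: ###./..##/##.# is terminal -1 (V); from ..#./..##/##.# depth 10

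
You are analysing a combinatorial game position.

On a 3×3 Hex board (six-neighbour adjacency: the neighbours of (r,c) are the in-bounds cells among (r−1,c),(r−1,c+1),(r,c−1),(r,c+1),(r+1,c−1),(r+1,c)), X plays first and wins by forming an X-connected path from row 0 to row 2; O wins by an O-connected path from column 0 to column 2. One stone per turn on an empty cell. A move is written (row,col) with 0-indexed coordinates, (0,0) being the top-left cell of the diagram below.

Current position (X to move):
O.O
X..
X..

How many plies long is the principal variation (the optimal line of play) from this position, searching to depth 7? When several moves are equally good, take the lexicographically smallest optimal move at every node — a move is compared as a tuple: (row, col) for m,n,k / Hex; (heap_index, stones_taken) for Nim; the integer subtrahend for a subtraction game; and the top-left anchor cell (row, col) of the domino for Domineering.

p1 X@[O.O/X../X..]: (0,1)[OXO/X../X..]+1* (1,1)[O.O/XX./X..]-1 (1,2)[O.O/X.X/X..]-1 (2,1)[O.O/X../XX.]-1 (2,2)[O.O/X../X.X]-1
p2 O@[OXO/X../X..] terminal -1; root [O.O/X../X..] d7

PV length from [O.O/X../X..]: 1 ply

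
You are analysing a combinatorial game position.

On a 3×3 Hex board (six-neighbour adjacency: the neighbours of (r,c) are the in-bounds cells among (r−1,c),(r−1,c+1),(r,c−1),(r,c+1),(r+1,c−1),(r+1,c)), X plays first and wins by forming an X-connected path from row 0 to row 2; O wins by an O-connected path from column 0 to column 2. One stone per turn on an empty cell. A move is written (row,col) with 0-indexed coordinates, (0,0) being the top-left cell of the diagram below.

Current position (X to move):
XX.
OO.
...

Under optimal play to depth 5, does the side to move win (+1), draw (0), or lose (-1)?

p1 X@[XX./OO./...]: (0,2)[XXX/OO./...]-1* (1,2)[XX./OOX/...]-1 (2,0)[XX./OO./X..]-1 (2,1)[XX./OO./.X.]-1 (2,2)[XX./OO./..X]-1
p2 O@[XXX/OO./...]: (1,2)[XXX/OOO/...]+1* (2,0)[XXX/OO./O..]-1 (2,1)[XXX/OO./.O.]+1 (2,2)[XXX/OO./..O]+1
p3 X@[XXX/OOO/...] terminal -1; root [XX./OO./...] d5

value(XX./OO./..., X) = -1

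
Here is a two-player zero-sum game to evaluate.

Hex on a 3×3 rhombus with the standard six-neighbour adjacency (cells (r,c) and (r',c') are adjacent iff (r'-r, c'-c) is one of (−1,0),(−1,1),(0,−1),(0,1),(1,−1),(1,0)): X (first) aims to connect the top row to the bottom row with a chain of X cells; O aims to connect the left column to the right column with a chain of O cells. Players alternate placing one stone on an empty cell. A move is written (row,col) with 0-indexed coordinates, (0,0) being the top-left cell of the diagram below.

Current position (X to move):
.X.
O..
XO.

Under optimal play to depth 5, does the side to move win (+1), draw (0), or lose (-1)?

ply 1, X at .X./O../XO. | (0,0)=-1→XX./O../XO.; (0,2)=-1→.XX/O../XO.; (1,1)=+1→.X./OX./XO.*; (1,2)=-1→.X./O.X/XO.; (2,2)=-1→.X./O../XOX
ply 2: .X./OX./XO. is terminal -1 (O); from .X./O../XO. depth 5

value(.X./O../XO., X) = +1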